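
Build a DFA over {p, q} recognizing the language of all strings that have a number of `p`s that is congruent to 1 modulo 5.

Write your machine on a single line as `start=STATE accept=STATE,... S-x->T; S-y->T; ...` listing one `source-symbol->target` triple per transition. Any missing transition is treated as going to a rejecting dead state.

Keep the running count of `p`s modulo 5: each `p` advances along the cycle A → B → C → D → E → A while other symbols loop. Accept at B.
With 5 states:
       p  q 
>  A   B  A 
 * B   C  B 
   C   D  C 
   D   E  D 
   E   A  E 
(> = start, * = accepting)

start=A; accept=B; A-p->B; A-q->A; B-p->C; B-q->B; C-p->D; C-q->C; D-p->E; D-q->D; E-p->A; E-q->E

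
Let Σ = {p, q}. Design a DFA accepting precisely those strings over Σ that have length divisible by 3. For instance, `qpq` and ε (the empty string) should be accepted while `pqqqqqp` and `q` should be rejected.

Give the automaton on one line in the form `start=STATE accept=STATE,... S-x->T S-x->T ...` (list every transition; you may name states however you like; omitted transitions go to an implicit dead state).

Only the length mod 3 matters, so use a 3-cycle: from any state, every input symbol moves to the next state, wrapping S2 back to S0. Mark S0 accepting.
With 3 states:
        p   q  
>* S0   S1  S1 
   S1   S2  S2 
   S2   S0  S0 
(> = start, * = accepting)

start=S0 accept=S0 S0-p->S1 S0-q->S1 S1-p->S2 S1-q->S2 S2-p->S0 S2-q->S0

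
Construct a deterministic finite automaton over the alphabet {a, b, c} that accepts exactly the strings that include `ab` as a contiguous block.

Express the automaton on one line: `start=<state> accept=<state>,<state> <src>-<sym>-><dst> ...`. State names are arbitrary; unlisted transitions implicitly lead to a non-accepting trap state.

States s0..s1 record the length of the longest prefix of `ab` that matches the current input suffix. Reaching s2 means `ab` has been seen, and we stay there forever. Accept from s2.
        a   b   c  
>  s0   s1  s0  s0 
   s1   s1  s2  s0 
 * s2   s2  s2  s2 
(> = start, * = accepting)

start=s0 accept=s2 s0-a->s1 s0-b->s0 s0-c->s0 s1-a->s1 s1-b->s2 s1-c->s0 s2-a->s2 s2-b->s2 s2-c->s2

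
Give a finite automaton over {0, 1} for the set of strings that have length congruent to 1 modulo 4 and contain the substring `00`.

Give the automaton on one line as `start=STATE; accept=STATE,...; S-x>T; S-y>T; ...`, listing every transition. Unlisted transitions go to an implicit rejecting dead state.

Run two small machines in parallel and take their product. One (4 states) tracks the input length modulo 4; the other (3 states) tracks whether and how much of `00` has been seen. Each combined state is a pair, one component from each; accept when both components accept.
With 12 states:
          0    1  
>  s0     s1   s2 
   s1     s3   s4 
   s2     s5   s4 
   s3     s6   s6 
   s4     s7   s8 
   s5     s6   s8 
   s6     s9   s9 
   s7     s9   s0 
   s8    s10   s0 
   s9    s11  s11 
   s10   s11   s2 
 * s11    s3   s3 
(> = start, * = accepting)

start=s0; accept=s11; s0-0>s1; s0-1>s2; s1-0>s3; s1-1>s4; s2-0>s5; s2-1>s4; s3-0>s6; s3-1>s6; s4-0>s7; s4-1>s8; s5-0>s6; s5-1>s8; s6-0>s9; s6-1>s9; s7-0>s9; s7-1>s0; s8-0>s10; s8-1>s0; s9-0>s11; s9-1>s11; s10-0>s11; s10-1>s2; s11-0>s3; s11-1>s3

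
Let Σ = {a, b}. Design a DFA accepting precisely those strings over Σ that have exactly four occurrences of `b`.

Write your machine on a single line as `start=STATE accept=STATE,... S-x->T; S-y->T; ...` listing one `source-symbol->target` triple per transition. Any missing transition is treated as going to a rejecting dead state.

Only the number of `b`s matters, and only up to 5. Make a chain q0 → q1 → q2 → q3 → q4 → q5 advanced by each `b` (with q5 absorbing); every other symbol self-loops. The accepting set is {q4}.
        a   b  
>  q0   q0  q1 
   q1   q1  q2 
   q2   q2  q3 
   q3   q3  q4 
 * q4   q4  q5 
   q5   q5  q5 
(> = start, * = accepting)

start=q0; accept=q4; q0-a->q0; q0-b->q1; q1-a->q1; q1-b->q2; q2-a->q2; q2-b->q3; q3-a->q3; q3-b->q4; q4-a->q4; q4-b->q5; q5-a->q5; q5-b->q5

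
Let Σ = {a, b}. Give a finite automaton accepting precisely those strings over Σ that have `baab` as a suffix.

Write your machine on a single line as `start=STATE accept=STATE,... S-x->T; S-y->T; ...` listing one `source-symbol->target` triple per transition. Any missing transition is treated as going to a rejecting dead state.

Remember how much of `baab` the current input suffix matches. State q0 means no match yet; q1 means the last symbol is `b`; q2 means the last 2 symbols are `ba`; q3 means the last 3 symbols are `baa`; q4 means the last 4 symbols are `baab`. Only q4 accepts. On a mismatch, fall back to the longest proper suffix that is still a prefix of `baab`.
A 5-state machine:
        a   b  
>  q0   q0  q1 
   q1   q2  q1 
   q2   q3  q1 
   q3   q0  q4 
 * q4   q2  q1 
(> = start, * = accepting)

start=q0; accept=q4; q0-a->q0; q0-b->q1; q1-a->q2; q1-b->q1; q2-a->q3; q2-b->q1; q3-a->q0; q3-b->q4; q4-a->q2; q4-b->q1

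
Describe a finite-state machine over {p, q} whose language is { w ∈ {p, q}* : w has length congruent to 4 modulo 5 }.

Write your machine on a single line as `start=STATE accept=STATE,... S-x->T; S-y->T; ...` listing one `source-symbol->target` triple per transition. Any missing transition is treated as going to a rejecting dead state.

Count input length modulo 5: every symbol advances one step around the cycle s0 → s1 → s2 → s3 → s4 → s0. Accept at s4.
        p   q  
>  s0   s1  s1 
   s1   s2  s2 
   s2   s3  s3 
   s3   s4  s4 
 * s4   s0  s0 
(> = start, * = accepting)

start=s0; accept=s4; s0-p->s1; s0-q->s1; s1-p->s2; s1-q->s2; s2-p->s3; s2-q->s3; s3-p->s4; s3-q->s4; s4-p->s0; s4-q->s0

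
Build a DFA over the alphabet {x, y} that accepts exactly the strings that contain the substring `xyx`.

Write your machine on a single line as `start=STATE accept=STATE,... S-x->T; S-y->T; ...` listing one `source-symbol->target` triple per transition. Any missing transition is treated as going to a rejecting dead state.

States s0..s2 record the length of the longest prefix of `xyx` that matches the current input suffix. Reaching s3 means `xyx` has been seen, and we stay there forever. Accept from s3.
A 4-state machine:
        x   y  
>  s0   s1  s0 
   s1   s1  s2 
   s2   s3  s0 
 * s3   s3  s3 
(> = start, * = accepting)

start=s0; accept=s3; s0-x->s1; s0-y->s0; s1-x->s1; s1-y->s2; s2-x->s3; s2-y->s0; s3-x->s3; s3-y->s3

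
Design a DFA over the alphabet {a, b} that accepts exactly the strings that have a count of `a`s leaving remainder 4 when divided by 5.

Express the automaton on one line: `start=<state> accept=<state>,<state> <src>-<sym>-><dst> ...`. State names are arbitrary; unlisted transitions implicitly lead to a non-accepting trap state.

start=S0 accept=S4 S0-a->S1 S0-b->S0 S1-a->S2 S1-b->S1 S2-a->S3 S2-b->S2 S3-a->S4 S3-b->S3 S4-a->S0 S4-b->S4

The only thing that matters is how many `a`s have appeared, reduced mod 5. Use one state per residue: S0 for 0, …, S4 for 4. Reading `a` moves to the next residue; anything else stays put. S4 is accepting.
With 5 states:
        a   b  
>  S0   S1  S0 
   S1   S2  S1 
   S2   S3  S2 
   S3   S4  S3 
 * S4   S0  S4 
(> = start, * = accepting)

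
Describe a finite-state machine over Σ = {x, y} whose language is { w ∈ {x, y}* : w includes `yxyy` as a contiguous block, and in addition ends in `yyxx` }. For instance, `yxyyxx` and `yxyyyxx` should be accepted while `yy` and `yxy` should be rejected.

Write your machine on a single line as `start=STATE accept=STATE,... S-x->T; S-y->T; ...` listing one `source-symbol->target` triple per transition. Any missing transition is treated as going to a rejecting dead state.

start=q0; accept=q9; q0-x->q0; q0-y->q1; q1-x->q2; q1-y->q3; q2-x->q0; q2-y->q4; q3-x->q5; q3-y->q3; q4-x->q2; q4-y->q6; q5-x->q7; q5-y->q4; q6-x->q8; q6-y->q6; q7-x->q0; q7-y->q1; q8-x->q9; q8-y->q10; q9-x->q11; q9-y->q10; q10-x->q11; q10-y->q6; q11-x->q11; q11-y->q10

Run two small machines in parallel and take their product. One (5 states) tracks whether and how much of `yxyy` has been seen; the other (5 states) tracks how much of the suffix `yyxx` has currently been matched. Each combined state is a pair, one component from each; accept when both components accept.
A 12-state machine:
          x    y  
>  q0     q0   q1 
   q1     q2   q3 
   q2     q0   q4 
   q3     q5   q3 
   q4     q2   q6 
   q5     q7   q4 
   q6     q8   q6 
   q7     q0   q1 
   q8     q9  q10 
 * q9    q11  q10 
   q10   q11   q6 
   q11   q11  q10 
(> = start, * = accepting)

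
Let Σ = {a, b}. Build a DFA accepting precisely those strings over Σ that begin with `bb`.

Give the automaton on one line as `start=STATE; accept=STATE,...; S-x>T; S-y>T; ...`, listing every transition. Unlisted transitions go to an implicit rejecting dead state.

Walk along `bb` while the input agrees: from S0 take `b` to S1, and so on. Any deviation drops to the rejecting sink S3. Once S2 is reached the prefix is confirmed and every continuation is accepted.
A 4-state machine:
        a   b  
>  S0   S3  S1 
   S1   S3  S2 
 * S2   S2  S2 
   S3   S3  S3 
(> = start, * = accepting)

start=S0; accept=S2; S0-a>S3; S0-b>S1; S1-a>S3; S1-b>S2; S2-a>S2; S2-b>S2; S3-a>S3; S3-b>S3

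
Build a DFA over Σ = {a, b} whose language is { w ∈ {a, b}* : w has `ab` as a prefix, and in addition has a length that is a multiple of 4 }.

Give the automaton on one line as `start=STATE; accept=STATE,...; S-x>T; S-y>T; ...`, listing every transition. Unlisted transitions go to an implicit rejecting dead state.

Build one automaton per condition and run them in lockstep. One (4 states) tracks whether the input so far still matches the prefix `ab`; the other (4 states) tracks the input length modulo 4. Each combined state is a pair, one component from each; accept when both components accept. After merging equivalent states the machine shrinks.
A 7-state machine:
        a   b  
>  S0   S1  S2 
   S1   S2  S3 
   S2   S2  S2 
   S3   S4  S4 
   S4   S5  S5 
 * S5   S6  S6 
   S6   S3  S3 
(> = start, * = accepting)

start=S0; accept=S5; S0-a>S1; S0-b>S2; S1-a>S2; S1-b>S3; S2-a>S2; S2-b>S2; S3-a>S4; S3-b>S4; S4-a>S5; S4-b>S5; S5-a>S6; S5-b>S6; S6-a>S3; S6-b>S3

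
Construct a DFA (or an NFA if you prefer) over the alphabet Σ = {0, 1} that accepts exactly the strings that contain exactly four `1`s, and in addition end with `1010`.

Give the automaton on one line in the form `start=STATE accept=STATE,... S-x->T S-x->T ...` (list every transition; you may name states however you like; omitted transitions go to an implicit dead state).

Build one automaton per condition and run them in lockstep. The first has 6 states tracking the count of `1`s, saturating at 5; the second has 5 states tracking how much of the suffix `1010` has currently been matched. A product state is a pair (one from each), accepting exactly when both do.
A 24-state machine:
          0    1  
>  q0     q0   q1 
   q1     q2   q3 
   q2     q4   q5 
   q3     q6   q7 
   q4     q4   q3 
   q5     q8   q7 
   q6     q9  q10 
   q7    q11  q12 
   q8     q9  q10 
   q9     q9   q7 
   q10   q13  q12 
   q11   q14  q15 
   q12   q16  q17 
   q13   q14  q15 
   q14   q14  q12 
   q15   q18  q17 
   q16   q19  q20 
   q17   q21  q17 
 * q18   q19  q20 
   q19   q19  q17 
   q20   q22  q17 
   q21   q23  q20 
   q22   q23  q20 
   q23   q23  q17 
(> = start, * = accepting)

start=q0 accept=q18 q0-0->q0 q0-1->q1 q1-0->q2 q1-1->q3 q2-0->q4 q2-1->q5 q3-0->q6 q3-1->q7 q4-0->q4 q4-1->q3 q5-0->q8 q5-1->q7 q6-0->q9 q6-1->q10 q7-0->q11 q7-1->q12 q8-0->q9 q8-1->q10 q9-0->q9 q9-1->q7 q10-0->q13 q10-1->q12 q11-0->q14 q11-1->q15 q12-0->q16 q12-1->q17 q13-0->q14 q13-1->q15 q14-0->q14 q14-1->q12 q15-0->q18 q15-1->q17 q16-0->q19 q16-1->q20 q17-0->q21 q17-1->q17 q18-0->q19 q18-1->q20 q19-0->q19 q19-1->q17 q20-0->q22 q20-1->q17 q21-0->q23 q21-1->q20 q22-0->q23 q22-1->q20 q23-0->q23 q23-1->q17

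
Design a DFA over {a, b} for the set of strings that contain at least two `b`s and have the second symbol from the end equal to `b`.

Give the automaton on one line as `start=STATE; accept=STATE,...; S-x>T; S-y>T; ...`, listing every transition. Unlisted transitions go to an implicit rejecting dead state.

Run two small machines in parallel and take their product. The first has 4 states tracking the count of `b`s, saturating at 3; the second has 7 states tracking the last 2 symbols read. A product state is a pair (one from each), accepting exactly when both do.
With 15 states:
          a    b  
>  q0     q1   q2 
   q1     q3   q4 
   q2     q5   q6 
   q3     q3   q4 
   q4     q5   q6 
   q5     q7   q8 
 * q6     q9  q10 
   q7     q7   q8 
   q8     q9  q10 
 * q9    q11  q12 
 * q10   q13  q10 
   q11   q11  q12 
   q12   q13  q10 
 * q13   q14  q12 
   q14   q14  q12 
(> = start, * = accepting)

start=q0; accept=q6,q9,q10,q13; q0-a>q1; q0-b>q2; q1-a>q3; q1-b>q4; q2-a>q5; q2-b>q6; q3-a>q3; q3-b>q4; q4-a>q5; q4-b>q6; q5-a>q7; q5-b>q8; q6-a>q9; q6-b>q10; q7-a>q7; q7-b>q8; q8-a>q9; q8-b>q10; q9-a>q11; q9-b>q12; q10-a>q13; q10-b>q10; q11-a>q11; q11-b>q12; q12-a>q13; q12-b>q10; q13-a>q14; q13-b>q12; q14-a>q14; q14-b>q12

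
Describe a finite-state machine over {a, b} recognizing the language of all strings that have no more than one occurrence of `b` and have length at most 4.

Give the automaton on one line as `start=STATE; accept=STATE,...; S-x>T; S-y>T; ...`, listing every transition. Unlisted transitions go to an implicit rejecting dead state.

Handle the two conditions separately and then intersect. One (3 states) tracks the count of `b`s, saturating at 2; the other (6 states) tracks the input length, saturating at 5. Each combined state is a pair, one component from each; accept when both components accept. Equivalent product states are then merged.
With 9 states:
        a   b  
>* q0   q1  q2 
 * q1   q3  q4 
 * q2   q4  q5 
 * q3   q6  q7 
 * q4   q7  q5 
   q5   q5  q5 
 * q6   q8  q8 
 * q7   q8  q5 
 * q8   q5  q5 
(> = start, * = accepting)

start=q0; accept=q0,q1,q2,q3,q4,q6,q7,q8; q0-a>q1; q0-b>q2; q1-a>q3; q1-b>q4; q2-a>q4; q2-b>q5; q3-a>q6; q3-b>q7; q4-a>q7; q4-b>q5; q5-a>q5; q5-b>q5; q6-a>q8; q6-b>q8; q7-a>q8; q7-b>q5; q8-a>q5; q8-b>q5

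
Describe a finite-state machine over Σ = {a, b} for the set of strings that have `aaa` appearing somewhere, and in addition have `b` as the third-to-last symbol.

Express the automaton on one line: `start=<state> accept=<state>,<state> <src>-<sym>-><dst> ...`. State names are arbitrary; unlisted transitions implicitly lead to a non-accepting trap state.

Build one automaton per condition and run them in lockstep. One (4 states) tracks whether and how much of `aaa` has been seen; the other (15 states) tracks the last 3 symbols read. Each combined state is a pair, one component from each; accept when both components accept. Minimizing collapses redundant product states.
An 11-state machine:
          a    b  
>  s0     s1   s0 
   s1     s2   s0 
   s2     s3   s0 
   s3     s3   s4 
   s4     s5   s6 
   s5     s7   s8 
   s6     s9  s10 
 * s7     s3   s4 
 * s8     s5   s6 
 * s9     s7   s8 
 * s10    s9  s10 
(> = start, * = accepting)

start=s0 accept=s7,s8,s9,s10 s0-a->s1 s0-b->s0 s1-a->s2 s1-b->s0 s2-a->s3 s2-b->s0 s3-a->s3 s3-b->s4 s4-a->s5 s4-b->s6 s5-a->s7 s5-b->s8 s6-a->s9 s6-b->s10 s7-a->s3 s7-b->s4 s8-a->s5 s8-b->s6 s9-a->s7 s9-b->s8 s10-a->s9 s10-b->s10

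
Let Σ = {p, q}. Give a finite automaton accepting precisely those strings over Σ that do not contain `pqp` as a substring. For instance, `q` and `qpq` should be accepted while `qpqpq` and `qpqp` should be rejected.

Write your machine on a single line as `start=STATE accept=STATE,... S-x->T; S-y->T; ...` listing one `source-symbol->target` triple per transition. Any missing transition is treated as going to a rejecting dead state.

Track partial matches of the forbidden pattern `pqp`. State S3 is a dead state reached once `pqp` has occurred; every other state accepts. S0 means no part of `pqp` is currently matched.
4 states suffice.
        p   q  
>* S0   S1  S0 
 * S1   S1  S2 
 * S2   S3  S0 
   S3   S3  S3 
(> = start, * = accepting)

start=S0; accept=S0,S1,S2; S0-p->S1; S0-q->S0; S1-p->S1; S1-q->S2; S2-p->S3; S2-q->S0; S3-p->S3; S3-q->S3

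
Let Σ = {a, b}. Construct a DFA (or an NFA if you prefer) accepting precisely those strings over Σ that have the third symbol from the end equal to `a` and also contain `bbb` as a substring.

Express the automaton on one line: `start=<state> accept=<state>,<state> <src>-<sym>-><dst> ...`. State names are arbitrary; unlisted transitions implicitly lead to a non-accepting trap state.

Handle the two conditions separately and then intersect. One (15 states) tracks the last 3 symbols read; the other (4 states) tracks whether and how much of `bbb` has been seen. Each combined state is a pair, one component from each; accept when both components accept.
With 22 states:
          a    b  
>  s0     s1   s2 
   s1     s3   s4 
   s2     s5   s6 
   s3     s7   s8 
   s4     s9  s10 
   s5    s11  s12 
   s6    s13  s14 
   s7     s7   s8 
   s8     s9  s10 
   s9    s11  s12 
   s10   s13  s14 
   s11    s7   s8 
   s12    s9  s10 
   s13   s11  s12 
   s14   s15  s14 
   s15   s16  s17 
   s16   s18  s19 
   s17   s20  s21 
 * s18   s18  s19 
 * s19   s20  s21 
 * s20   s16  s17 
 * s21   s15  s14 
(> = start, * = accepting)

start=s0 accept=s18,s19,s20,s21 s0-a->s1 s0-b->s2 s1-a->s3 s1-b->s4 s2-a->s5 s2-b->s6 s3-a->s7 s3-b->s8 s4-a->s9 s4-b->s10 s5-a->s11 s5-b->s12 s6-a->s13 s6-b->s14 s7-a->s7 s7-b->s8 s8-a->s9 s8-b->s10 s9-a->s11 s9-b->s12 s10-a->s13 s10-b->s14 s11-a->s7 s11-b->s8 s12-a->s9 s12-b->s10 s13-a->s11 s13-b->s12 s14-a->s15 s14-b->s14 s15-a->s16 s15-b->s17 s16-a->s18 s16-b->s19 s17-a->s20 s17-b->s21 s18-a->s18 s18-b->s19 s19-a->s20 s19-b->s21 s20-a->s16 s20-b->s17 s21-a->s15 s21-b->s14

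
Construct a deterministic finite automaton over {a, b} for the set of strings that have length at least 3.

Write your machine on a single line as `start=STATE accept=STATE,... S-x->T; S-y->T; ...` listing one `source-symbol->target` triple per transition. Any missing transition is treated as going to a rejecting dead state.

start=q0; accept=q3,q4; q0-a->q1; q0-b->q1; q1-a->q2; q1-b->q2; q2-a->q3; q2-b->q3; q3-a->q4; q3-b->q4; q4-a->q4; q4-b->q4

Count input length up to 4: every symbol moves from q0 toward q4, which means 'more than 3' and absorbs. Accept from {q3, q4}.
5 states suffice.
        a   b  
>  q0   q1  q1 
   q1   q2  q2 
   q2   q3  q3 
 * q3   q4  q4 
 * q4   q4  q4 
(> = start, * = accepting)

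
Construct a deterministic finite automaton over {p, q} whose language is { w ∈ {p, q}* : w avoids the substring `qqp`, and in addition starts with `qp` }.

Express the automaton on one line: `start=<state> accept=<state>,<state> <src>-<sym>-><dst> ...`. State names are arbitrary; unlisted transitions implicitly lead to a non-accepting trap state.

start=s0 accept=s3,s4,s5 s0-p->s1 s0-q->s2 s1-p->s1 s1-q->s1 s2-p->s3 s2-q->s1 s3-p->s3 s3-q->s4 s4-p->s3 s4-q->s5 s5-p->s1 s5-q->s5

Handle the two conditions separately and then intersect. One (4 states) tracks partial matches of the forbidden pattern `qqp`; the other (4 states) tracks whether the input so far still matches the prefix `qp`. Each combined state is a pair, one component from each; accept when both components accept. Minimizing collapses redundant product states.
        p   q  
>  s0   s1  s2 
   s1   s1  s1 
   s2   s3  s1 
 * s3   s3  s4 
 * s4   s3  s5 
 * s5   s1  s5 
(> = start, * = accepting)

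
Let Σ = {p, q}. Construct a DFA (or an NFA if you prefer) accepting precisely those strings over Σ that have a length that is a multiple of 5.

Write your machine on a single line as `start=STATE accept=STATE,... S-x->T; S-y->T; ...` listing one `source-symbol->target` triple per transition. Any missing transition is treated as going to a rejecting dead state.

start=s0; accept=s0; s0-p->s1; s0-q->s1; s1-p->s2; s1-q->s2; s2-p->s3; s2-q->s3; s3-p->s4; s3-q->s4; s4-p->s0; s4-q->s0

Only the length mod 5 matters, so use a 5-cycle: from any state, every input symbol moves to the next state, wrapping s4 back to s0. Mark s0 accepting.
With 5 states:
        p   q  
>* s0   s1  s1 
   s1   s2  s2 
   s2   s3  s3 
   s3   s4  s4 
   s4   s0  s0 
(> = start, * = accepting)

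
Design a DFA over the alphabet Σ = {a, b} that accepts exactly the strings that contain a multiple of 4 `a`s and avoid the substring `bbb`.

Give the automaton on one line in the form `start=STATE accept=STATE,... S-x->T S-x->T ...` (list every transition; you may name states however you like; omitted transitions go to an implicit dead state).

start=q0 accept=q0,q2,q5 q0-a->q1 q0-b->q2 q1-a->q3 q1-b->q4 q2-a->q1 q2-b->q5 q3-a->q6 q3-b->q7 q4-a->q3 q4-b->q8 q5-a->q1 q5-b->q9 q6-a->q0 q6-b->q10 q7-a->q6 q7-b->q11 q8-a->q3 q8-b->q9 q9-a->q9 q9-b->q9 q10-a->q0 q10-b->q12 q11-a->q6 q11-b->q9 q12-a->q0 q12-b->q9

Handle the two conditions separately and then intersect. One (4 states) tracks the count of `a`s modulo 4; the other (4 states) tracks partial matches of the forbidden pattern `bbb`. Each combined state is a pair, one component from each; accept when both components accept. Minimizing collapses redundant product states.
          a    b  
>* q0     q1   q2 
   q1     q3   q4 
 * q2     q1   q5 
   q3     q6   q7 
   q4     q3   q8 
 * q5     q1   q9 
   q6     q0  q10 
   q7     q6  q11 
   q8     q3   q9 
   q9     q9   q9 
   q10    q0  q12 
   q11    q6   q9 
   q12    q0   q9 
(> = start, * = accepting)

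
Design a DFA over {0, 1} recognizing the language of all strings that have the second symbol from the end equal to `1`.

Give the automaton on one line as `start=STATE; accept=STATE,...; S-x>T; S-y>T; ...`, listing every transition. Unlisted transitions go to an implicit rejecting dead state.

Because acceptance depends on a position counted from the end, the machine has to buffer the most recent 2 symbols. Make each state the string of the last up-to-2 symbols read; on input `x` shift the window left and append `x`. Accept when the buffered window has length 2 and begins with `1`.
A 7-state machine:
        0   1  
>  s0   s1  s2 
   s1   s3  s4 
   s2   s5  s6 
   s3   s3  s4 
   s4   s5  s6 
 * s5   s3  s4 
 * s6   s5  s6 
(> = start, * = accepting)

start=s0; accept=s5,s6; s0-0>s1; s0-1>s2; s1-0>s3; s1-1>s4; s2-0>s5; s2-1>s6; s3-0>s3; s3-1>s4; s4-0>s5; s4-1>s6; s5-0>s3; s5-1>s4; s6-0>s5; s6-1>s6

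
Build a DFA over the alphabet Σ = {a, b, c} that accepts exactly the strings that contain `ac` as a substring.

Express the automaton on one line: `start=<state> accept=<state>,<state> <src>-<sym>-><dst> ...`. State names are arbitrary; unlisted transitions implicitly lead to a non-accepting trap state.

start=s0 accept=s2 s0-a->s1 s0-b->s0 s0-c->s0 s1-a->s1 s1-b->s0 s1-c->s2 s2-a->s2 s2-b->s2 s2-c->s2

Track how much of `ac` has been matched so far: state s0 is no progress, s2 is the absorbing accept state reached once `ac` has occurred. Intermediate states record partial matches; on a mismatch, fall back to the longest reusable overlap.
        a   b   c  
>  s0   s1  s0  s0 
   s1   s1  s0  s2 
 * s2   s2  s2  s2 
(> = start, * = accepting)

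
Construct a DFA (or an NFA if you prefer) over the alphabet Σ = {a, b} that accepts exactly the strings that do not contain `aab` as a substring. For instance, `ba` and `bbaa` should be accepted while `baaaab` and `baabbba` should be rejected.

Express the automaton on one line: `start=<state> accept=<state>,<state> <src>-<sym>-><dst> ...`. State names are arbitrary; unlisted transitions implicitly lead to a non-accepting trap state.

This is the complement of 'contains `aab`'. Use the same substring-matching states — S0 through S3 holding how much of `aab` has just been matched — but flip the accepting set: everything except the trap S3 accepts.
With 4 states:
        a   b  
>* S0   S1  S0 
 * S1   S2  S0 
 * S2   S2  S3 
   S3   S3  S3 
(> = start, * = accepting)

start=S0 accept=S0,S1,S2 S0-a->S1 S0-b->S0 S1-a->S2 S1-b->S0 S2-a->S2 S2-b->S3 S3-a->S3 S3-b->S3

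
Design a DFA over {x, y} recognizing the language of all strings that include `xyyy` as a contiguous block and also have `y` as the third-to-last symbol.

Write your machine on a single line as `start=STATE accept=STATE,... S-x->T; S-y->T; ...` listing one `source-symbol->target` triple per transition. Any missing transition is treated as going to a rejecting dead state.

Run two small machines in parallel and take their product. The first has 5 states tracking whether and how much of `xyyy` has been seen; the second has 15 states tracking the last 3 symbols read. A product state is a pair (one from each), accepting exactly when both do.
23 states suffice.
          x    y  
>  S0     S1   S2 
   S1     S3   S4 
   S2     S5   S6 
   S3     S7   S8 
   S4     S9  S10 
   S5    S11  S12 
   S6    S13  S14 
   S7     S7   S8 
   S8     S9  S10 
   S9    S11  S12 
   S10   S13  S15 
   S11    S7   S8 
   S12    S9  S10 
   S13   S11  S12 
   S14   S13  S14 
 * S15   S16  S15 
 * S16   S17  S18 
 * S17   S19  S20 
 * S18   S21  S22 
   S19   S19  S20 
   S20   S21  S22 
   S21   S17  S18 
   S22   S16  S15 
(> = start, * = accepting)

start=S0; accept=S15,S16,S17,S18; S0-x->S1; S0-y->S2; S1-x->S3; S1-y->S4; S2-x->S5; S2-y->S6; S3-x->S7; S3-y->S8; S4-x->S9; S4-y->S10; S5-x->S11; S5-y->S12; S6-x->S13; S6-y->S14; S7-x->S7; S7-y->S8; S8-x->S9; S8-y->S10; S9-x->S11; S9-y->S12; S10-x->S13; S10-y->S15; S11-x->S7; S11-y->S8; S12-x->S9; S12-y->S10; S13-x->S11; S13-y->S12; S14-x->S13; S14-y->S14; S15-x->S16; S15-y->S15; S16-x->S17; S16-y->S18; S17-x->S19; S17-y->S20; S18-x->S21; S18-y->S22; S19-x->S19; S19-y->S20; S20-x->S21; S20-y->S22; S21-x->S17; S21-y->S18; S22-x->S16; S22-y->S15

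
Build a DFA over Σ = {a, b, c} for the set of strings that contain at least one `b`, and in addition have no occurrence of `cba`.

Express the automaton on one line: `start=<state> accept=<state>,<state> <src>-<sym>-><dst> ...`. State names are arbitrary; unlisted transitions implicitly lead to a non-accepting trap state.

Handle the two conditions separately and then intersect. One (3 states) tracks the count of `b`s, saturating at 2; the other (4 states) tracks partial matches of the forbidden pattern `cba`. Each combined state is a pair, one component from each; accept when both components accept.
        a   b   c  
>  q0   q0  q1  q2 
 * q1   q1  q3  q4 
   q2   q0  q5  q2 
 * q3   q3  q3  q6 
 * q4   q1  q7  q4 
 * q5   q8  q3  q4 
 * q6   q3  q7  q6 
 * q7   q9  q3  q6 
   q8   q8  q9  q8 
   q9   q9  q9  q9 
(> = start, * = accepting)

start=q0 accept=q1,q3,q4,q5,q6,q7 q0-a->q0 q0-b->q1 q0-c->q2 q1-a->q1 q1-b->q3 q1-c->q4 q2-a->q0 q2-b->q5 q2-c->q2 q3-a->q3 q3-b->q3 q3-c->q6 q4-a->q1 q4-b->q7 q4-c->q4 q5-a->q8 q5-b->q3 q5-c->q4 q6-a->q3 q6-b->q7 q6-c->q6 q7-a->q9 q7-b->q3 q7-c->q6 q8-a->q8 q8-b->q9 q8-c->q8 q9-a->q9 q9-b->q9 q9-c->q9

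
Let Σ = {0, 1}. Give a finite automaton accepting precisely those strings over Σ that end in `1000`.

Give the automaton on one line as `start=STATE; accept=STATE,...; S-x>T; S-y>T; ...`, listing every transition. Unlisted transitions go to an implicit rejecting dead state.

start=q0; accept=q4; q0-0>q0; q0-1>q1; q1-0>q2; q1-1>q1; q2-0>q3; q2-1>q1; q3-0>q4; q3-1>q1; q4-0>q0; q4-1>q1

Let each state record the length of the longest suffix of the input read so far that is also a prefix of `1000`. q1 means the last symbol is `1`; q2 means the last 2 symbols are `10`; q3 means the last 3 symbols are `100`; q4 means the last 4 symbols are `1000`. Accept only at q4, where the string currently ends in `1000`.
A 5-state machine:
        0   1  
>  q0   q0  q1 
   q1   q2  q1 
   q2   q3  q1 
   q3   q4  q1 
 * q4   q0  q1 
(> = start, * = accepting)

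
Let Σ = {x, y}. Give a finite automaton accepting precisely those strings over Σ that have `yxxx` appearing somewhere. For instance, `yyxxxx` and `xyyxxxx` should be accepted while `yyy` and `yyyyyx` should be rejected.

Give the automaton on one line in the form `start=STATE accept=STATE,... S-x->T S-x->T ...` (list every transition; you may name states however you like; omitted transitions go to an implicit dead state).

start=A accept=E A-x->A A-y->B B-x->C B-y->B C-x->D C-y->B D-x->E D-y->B E-x->E E-y->E

States A..D record the length of the longest prefix of `yxxx` that matches the current input suffix. Reaching E means `yxxx` has been seen, and we stay there forever. Accept from E.
With 5 states:
       x  y 
>  A   A  B 
   B   C  B 
   C   D  B 
   D   E  B 
 * E   E  E 
(> = start, * = accepting)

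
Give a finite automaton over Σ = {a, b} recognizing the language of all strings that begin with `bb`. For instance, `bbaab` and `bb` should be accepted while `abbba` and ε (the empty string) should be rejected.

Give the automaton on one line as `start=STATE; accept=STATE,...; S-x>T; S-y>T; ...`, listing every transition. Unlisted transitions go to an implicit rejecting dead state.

Check the first 2 symbols one by one: q0 through q1 record how many have matched `bb` so far; any wrong symbol goes to the dead state q3. After all 2 match we enter the accepting sink q2.
        a   b  
>  q0   q3  q1 
   q1   q3  q2 
 * q2   q2  q2 
   q3   q3  q3 
(> = start, * = accepting)

start=q0; accept=q2; q0-a>q3; q0-b>q1; q1-a>q3; q1-b>q2; q2-a>q2; q2-b>q2; q3-a>q3; q3-b>q3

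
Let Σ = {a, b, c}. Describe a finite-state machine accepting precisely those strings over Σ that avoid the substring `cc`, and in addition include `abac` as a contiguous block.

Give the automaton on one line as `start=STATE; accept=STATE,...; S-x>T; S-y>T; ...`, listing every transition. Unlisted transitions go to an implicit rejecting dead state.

Run two small machines in parallel and take their product. One (3 states) tracks partial matches of the forbidden pattern `cc`; the other (5 states) tracks whether and how much of `abac` has been seen. Each combined state is a pair, one component from each; accept when both components accept. After merging equivalent states the machine shrinks.
An 8-state machine:
        a   b   c  
>  s0   s1  s0  s2 
   s1   s1  s3  s2 
   s2   s1  s0  s4 
   s3   s5  s0  s2 
   s4   s4  s4  s4 
   s5   s1  s3  s6 
 * s6   s7  s7  s4 
 * s7   s7  s7  s6 
(> = start, * = accepting)

start=s0; accept=s6,s7; s0-a>s1; s0-b>s0; s0-c>s2; s1-a>s1; s1-b>s3; s1-c>s2; s2-a>s1; s2-b>s0; s2-c>s4; s3-a>s5; s3-b>s0; s3-c>s2; s4-a>s4; s4-b>s4; s4-c>s4; s5-a>s1; s5-b>s3; s5-c>s6; s6-a>s7; s6-b>s7; s6-c>s4; s7-a>s7; s7-b>s7; s7-c>s6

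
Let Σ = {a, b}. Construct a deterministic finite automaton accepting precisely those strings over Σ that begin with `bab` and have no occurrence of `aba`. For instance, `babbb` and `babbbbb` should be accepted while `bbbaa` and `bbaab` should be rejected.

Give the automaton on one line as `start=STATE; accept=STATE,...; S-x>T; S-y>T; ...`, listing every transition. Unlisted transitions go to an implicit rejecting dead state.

Build one automaton per condition and run them in lockstep. One (5 states) tracks whether the input so far still matches the prefix `bab`; the other (4 states) tracks partial matches of the forbidden pattern `aba`. Each combined state is a pair, one component from each; accept when both components accept. Minimizing collapses redundant product states.
        a   b  
>  s0   s1  s2 
   s1   s1  s1 
   s2   s3  s1 
   s3   s1  s4 
 * s4   s1  s5 
 * s5   s6  s5 
 * s6   s6  s4 
(> = start, * = accepting)

start=s0; accept=s4,s5,s6; s0-a>s1; s0-b>s2; s1-a>s1; s1-b>s1; s2-a>s3; s2-b>s1; s3-a>s1; s3-b>s4; s4-a>s1; s4-b>s5; s5-a>s6; s5-b>s5; s6-a>s6; s6-b>s4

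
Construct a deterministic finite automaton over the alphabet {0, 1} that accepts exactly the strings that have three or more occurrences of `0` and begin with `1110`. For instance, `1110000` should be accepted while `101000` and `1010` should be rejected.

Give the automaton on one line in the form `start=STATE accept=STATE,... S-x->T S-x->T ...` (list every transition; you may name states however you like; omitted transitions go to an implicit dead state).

Build one automaton per condition and run them in lockstep. One (5 states) tracks the count of `0`s, saturating at 4; the other (6 states) tracks whether the input so far still matches the prefix `1110`. Each combined state is a pair, one component from each; accept when both components accept.
          0    1  
>  s0     s1   s2 
   s1     s3   s1 
   s2     s1   s4 
   s3     s5   s3 
   s4     s1   s6 
   s5     s7   s5 
   s6     s8   s9 
   s7     s7   s7 
   s8    s10   s8 
   s9     s1   s9 
   s10   s11  s10 
 * s11   s12  s11 
 * s12   s12  s12 
(> = start, * = accepting)

start=s0 accept=s11,s12 s0-0->s1 s0-1->s2 s1-0->s3 s1-1->s1 s2-0->s1 s2-1->s4 s3-0->s5 s3-1->s3 s4-0->s1 s4-1->s6 s5-0->s7 s5-1->s5 s6-0->s8 s6-1->s9 s7-0->s7 s7-1->s7 s8-0->s10 s8-1->s8 s9-0->s1 s9-1->s9 s10-0->s11 s10-1->s10 s11-0->s12 s11-1->s11 s12-0->s12 s12-1->s12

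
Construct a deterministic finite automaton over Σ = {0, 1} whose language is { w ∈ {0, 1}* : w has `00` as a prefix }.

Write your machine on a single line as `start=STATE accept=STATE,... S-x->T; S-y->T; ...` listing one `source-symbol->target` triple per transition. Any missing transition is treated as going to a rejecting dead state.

Check the first 2 symbols one by one: S0 through S1 record how many have matched `00` so far; any wrong symbol goes to the dead state S3. After all 2 match we enter the accepting sink S2.
With 4 states:
        0   1  
>  S0   S1  S3 
   S1   S2  S3 
 * S2   S2  S2 
   S3   S3  S3 
(> = start, * = accepting)

start=S0; accept=S2; S0-0->S1; S0-1->S3; S1-0->S2; S1-1->S3; S2-0->S2; S2-1->S2; S3-0->S3; S3-1->S3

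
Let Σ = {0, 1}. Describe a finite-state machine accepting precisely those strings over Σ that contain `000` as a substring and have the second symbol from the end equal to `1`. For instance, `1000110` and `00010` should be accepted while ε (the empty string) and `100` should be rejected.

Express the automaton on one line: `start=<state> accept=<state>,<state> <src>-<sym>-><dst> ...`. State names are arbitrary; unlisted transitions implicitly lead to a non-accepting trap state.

start=q0 accept=q5,q6 q0-0->q1 q0-1->q0 q1-0->q2 q1-1->q0 q2-0->q3 q2-1->q0 q3-0->q3 q3-1->q4 q4-0->q5 q4-1->q6 q5-0->q3 q5-1->q4 q6-0->q5 q6-1->q6

Handle the two conditions separately and then intersect. The first has 4 states tracking whether and how much of `000` has been seen; the second has 7 states tracking the last 2 symbols read. A product state is a pair (one from each), accepting exactly when both do. Equivalent product states are then merged.
7 states suffice.
        0   1  
>  q0   q1  q0 
   q1   q2  q0 
   q2   q3  q0 
   q3   q3  q4 
   q4   q5  q6 
 * q5   q3  q4 
 * q6   q5  q6 
(> = start, * = accepting)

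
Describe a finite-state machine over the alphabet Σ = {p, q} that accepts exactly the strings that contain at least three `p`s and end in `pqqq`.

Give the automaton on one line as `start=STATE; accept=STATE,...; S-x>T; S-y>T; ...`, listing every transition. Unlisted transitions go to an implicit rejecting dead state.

start=S0; accept=S6; S0-p>S1; S0-q>S0; S1-p>S2; S1-q>S1; S2-p>S3; S2-q>S2; S3-p>S3; S3-q>S4; S4-p>S3; S4-q>S5; S5-p>S3; S5-q>S6; S6-p>S3; S6-q>S2

Run two small machines in parallel and take their product. The first has 5 states tracking the count of `p`s, saturating at 4; the second has 5 states tracking how much of the suffix `pqqq` has currently been matched. A product state is a pair (one from each), accepting exactly when both do. Equivalent product states are then merged.
        p   q  
>  S0   S1  S0 
   S1   S2  S1 
   S2   S3  S2 
   S3   S3  S4 
   S4   S3  S5 
   S5   S3  S6 
 * S6   S3  S2 
(> = start, * = accepting)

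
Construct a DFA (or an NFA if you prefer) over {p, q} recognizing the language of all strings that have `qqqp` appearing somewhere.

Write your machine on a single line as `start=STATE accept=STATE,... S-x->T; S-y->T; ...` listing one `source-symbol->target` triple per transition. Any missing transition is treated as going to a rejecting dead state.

States S0..S3 record the length of the longest prefix of `qqqp` that matches the current input suffix. Reaching S4 means `qqqp` has been seen, and we stay there forever. Accept from S4.
With 5 states:
        p   q  
>  S0   S0  S1 
   S1   S0  S2 
   S2   S0  S3 
   S3   S4  S3 
 * S4   S4  S4 
(> = start, * = accepting)

start=S0; accept=S4; S0-p->S0; S0-q->S1; S1-p->S0; S1-q->S2; S2-p->S0; S2-q->S3; S3-p->S4; S3-q->S3; S4-p->S4; S4-q->S4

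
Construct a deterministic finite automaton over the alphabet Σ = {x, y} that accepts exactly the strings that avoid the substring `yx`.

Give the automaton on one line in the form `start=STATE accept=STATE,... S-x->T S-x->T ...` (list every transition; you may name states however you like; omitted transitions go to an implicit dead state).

start=A accept=A,B A-x->A A-y->B B-x->C B-y->B C-x->C C-y->C

Track partial matches of the forbidden pattern `yx`. State C is a dead state reached once `yx` has occurred; every other state accepts. A means no part of `yx` is currently matched.
With 3 states:
       x  y 
>* A   A  B 
 * B   C  B 
   C   C  C 
(> = start, * = accepting)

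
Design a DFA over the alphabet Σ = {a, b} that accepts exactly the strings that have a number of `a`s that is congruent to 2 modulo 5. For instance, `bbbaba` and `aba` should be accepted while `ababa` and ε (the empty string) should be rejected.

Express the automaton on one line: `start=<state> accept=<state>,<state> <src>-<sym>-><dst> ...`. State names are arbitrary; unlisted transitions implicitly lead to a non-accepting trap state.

start=S0 accept=S2 S0-a->S1 S0-b->S0 S1-a->S2 S1-b->S1 S2-a->S3 S2-b->S2 S3-a->S4 S3-b->S3 S4-a->S0 S4-b->S4

Keep the running count of `a`s modulo 5: each `a` advances along the cycle S0 → S1 → S2 → S3 → S4 → S0 while other symbols loop. Accept at S2.
5 states suffice.
        a   b  
>  S0   S1  S0 
   S1   S2  S1 
 * S2   S3  S2 
   S3   S4  S3 
   S4   S0  S4 
(> = start, * = accepting)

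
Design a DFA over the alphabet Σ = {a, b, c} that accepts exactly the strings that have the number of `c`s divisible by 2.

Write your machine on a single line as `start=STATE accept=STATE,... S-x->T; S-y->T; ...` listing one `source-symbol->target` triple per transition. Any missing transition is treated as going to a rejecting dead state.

start=s0; accept=s0; s0-a->s0; s0-b->s0; s0-c->s1; s1-a->s1; s1-b->s1; s1-c->s0

The only thing that matters is how many `c`s have appeared, reduced mod 2. Use one state per residue: s0 for 0, …, s1 for 1. Reading `c` moves to the next residue; anything else stays put. s0 is accepting.
        a   b   c  
>* s0   s0  s0  s1 
   s1   s1  s1  s0 
(> = start, * = accepting)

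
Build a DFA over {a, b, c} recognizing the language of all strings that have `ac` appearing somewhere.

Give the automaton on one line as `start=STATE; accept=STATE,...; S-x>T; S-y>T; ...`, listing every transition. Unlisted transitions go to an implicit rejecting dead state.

start=s0; accept=s2; s0-a>s1; s0-b>s0; s0-c>s0; s1-a>s1; s1-b>s0; s1-c>s2; s2-a>s2; s2-b>s2; s2-c>s2

Track how much of `ac` has been matched so far: state s0 is no progress, s2 is the absorbing accept state reached once `ac` has occurred. Intermediate states record partial matches; on a mismatch, fall back to the longest reusable overlap.
With 3 states:
        a   b   c  
>  s0   s1  s0  s0 
   s1   s1  s0  s2 
 * s2   s2  s2  s2 
(> = start, * = accepting)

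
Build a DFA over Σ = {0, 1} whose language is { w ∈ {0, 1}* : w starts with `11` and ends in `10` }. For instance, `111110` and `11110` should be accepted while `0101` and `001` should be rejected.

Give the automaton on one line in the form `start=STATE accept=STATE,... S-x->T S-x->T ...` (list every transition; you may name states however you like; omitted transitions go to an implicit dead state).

Build one automaton per condition and run them in lockstep. One (4 states) tracks whether the input so far still matches the prefix `11`; the other (3 states) tracks how much of the suffix `10` has currently been matched. Each combined state is a pair, one component from each; accept when both components accept. Minimizing collapses redundant product states.
        0   1  
>  q0   q1  q2 
   q1   q1  q1 
   q2   q1  q3 
   q3   q4  q3 
 * q4   q5  q3 
   q5   q5  q3 
(> = start, * = accepting)

start=q0 accept=q4 q0-0->q1 q0-1->q2 q1-0->q1 q1-1->q1 q2-0->q1 q2-1->q3 q3-0->q4 q3-1->q3 q4-0->q5 q4-1->q3 q5-0->q5 q5-1->q3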